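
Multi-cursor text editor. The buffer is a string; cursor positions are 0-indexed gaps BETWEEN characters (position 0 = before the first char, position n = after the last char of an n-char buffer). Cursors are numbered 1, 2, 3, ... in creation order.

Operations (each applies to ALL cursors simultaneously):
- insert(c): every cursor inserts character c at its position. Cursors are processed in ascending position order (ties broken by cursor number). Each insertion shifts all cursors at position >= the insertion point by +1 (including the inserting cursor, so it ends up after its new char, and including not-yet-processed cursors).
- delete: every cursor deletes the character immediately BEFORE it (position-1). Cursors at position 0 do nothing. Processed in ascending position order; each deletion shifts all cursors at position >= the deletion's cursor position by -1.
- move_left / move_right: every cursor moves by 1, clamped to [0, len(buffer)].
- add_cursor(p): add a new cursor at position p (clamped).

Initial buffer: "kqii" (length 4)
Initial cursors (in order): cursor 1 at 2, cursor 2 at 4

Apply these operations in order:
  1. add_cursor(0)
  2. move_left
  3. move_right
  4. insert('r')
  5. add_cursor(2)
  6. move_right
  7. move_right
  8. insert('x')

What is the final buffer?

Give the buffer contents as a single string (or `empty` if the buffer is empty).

Answer: krqrxxiixrx

Derivation:
After op 1 (add_cursor(0)): buffer="kqii" (len 4), cursors c3@0 c1@2 c2@4, authorship ....
After op 2 (move_left): buffer="kqii" (len 4), cursors c3@0 c1@1 c2@3, authorship ....
After op 3 (move_right): buffer="kqii" (len 4), cursors c3@1 c1@2 c2@4, authorship ....
After op 4 (insert('r')): buffer="krqriir" (len 7), cursors c3@2 c1@4 c2@7, authorship .3.1..2
After op 5 (add_cursor(2)): buffer="krqriir" (len 7), cursors c3@2 c4@2 c1@4 c2@7, authorship .3.1..2
After op 6 (move_right): buffer="krqriir" (len 7), cursors c3@3 c4@3 c1@5 c2@7, authorship .3.1..2
After op 7 (move_right): buffer="krqriir" (len 7), cursors c3@4 c4@4 c1@6 c2@7, authorship .3.1..2
After op 8 (insert('x')): buffer="krqrxxiixrx" (len 11), cursors c3@6 c4@6 c1@9 c2@11, authorship .3.134..122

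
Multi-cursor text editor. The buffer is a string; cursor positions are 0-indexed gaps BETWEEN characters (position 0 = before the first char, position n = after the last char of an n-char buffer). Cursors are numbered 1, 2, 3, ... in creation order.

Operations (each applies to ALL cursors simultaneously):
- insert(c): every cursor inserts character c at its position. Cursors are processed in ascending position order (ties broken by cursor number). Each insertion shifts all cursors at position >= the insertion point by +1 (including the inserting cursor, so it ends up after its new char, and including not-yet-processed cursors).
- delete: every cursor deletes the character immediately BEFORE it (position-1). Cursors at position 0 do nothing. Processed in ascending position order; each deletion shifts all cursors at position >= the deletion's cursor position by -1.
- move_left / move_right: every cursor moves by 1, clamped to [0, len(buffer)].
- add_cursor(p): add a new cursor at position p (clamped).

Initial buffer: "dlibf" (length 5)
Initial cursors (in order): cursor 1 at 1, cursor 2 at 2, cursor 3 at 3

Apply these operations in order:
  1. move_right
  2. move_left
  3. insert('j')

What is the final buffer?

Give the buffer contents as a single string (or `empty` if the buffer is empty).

Answer: djljijbf

Derivation:
After op 1 (move_right): buffer="dlibf" (len 5), cursors c1@2 c2@3 c3@4, authorship .....
After op 2 (move_left): buffer="dlibf" (len 5), cursors c1@1 c2@2 c3@3, authorship .....
After op 3 (insert('j')): buffer="djljijbf" (len 8), cursors c1@2 c2@4 c3@6, authorship .1.2.3..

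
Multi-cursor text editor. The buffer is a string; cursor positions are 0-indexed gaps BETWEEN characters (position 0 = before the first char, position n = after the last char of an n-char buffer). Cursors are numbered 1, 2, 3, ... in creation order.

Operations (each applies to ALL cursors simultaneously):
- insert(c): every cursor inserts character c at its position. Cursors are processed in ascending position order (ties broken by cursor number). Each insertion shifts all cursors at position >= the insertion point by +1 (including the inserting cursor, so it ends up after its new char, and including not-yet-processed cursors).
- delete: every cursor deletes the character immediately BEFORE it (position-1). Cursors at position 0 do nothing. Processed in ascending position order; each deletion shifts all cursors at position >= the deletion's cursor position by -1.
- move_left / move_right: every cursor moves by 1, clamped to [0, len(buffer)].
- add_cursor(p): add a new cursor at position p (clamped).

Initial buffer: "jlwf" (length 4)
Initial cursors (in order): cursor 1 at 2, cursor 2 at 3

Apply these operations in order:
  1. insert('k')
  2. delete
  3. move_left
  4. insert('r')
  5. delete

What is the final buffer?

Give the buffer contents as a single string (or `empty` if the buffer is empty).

After op 1 (insert('k')): buffer="jlkwkf" (len 6), cursors c1@3 c2@5, authorship ..1.2.
After op 2 (delete): buffer="jlwf" (len 4), cursors c1@2 c2@3, authorship ....
After op 3 (move_left): buffer="jlwf" (len 4), cursors c1@1 c2@2, authorship ....
After op 4 (insert('r')): buffer="jrlrwf" (len 6), cursors c1@2 c2@4, authorship .1.2..
After op 5 (delete): buffer="jlwf" (len 4), cursors c1@1 c2@2, authorship ....

Answer: jlwf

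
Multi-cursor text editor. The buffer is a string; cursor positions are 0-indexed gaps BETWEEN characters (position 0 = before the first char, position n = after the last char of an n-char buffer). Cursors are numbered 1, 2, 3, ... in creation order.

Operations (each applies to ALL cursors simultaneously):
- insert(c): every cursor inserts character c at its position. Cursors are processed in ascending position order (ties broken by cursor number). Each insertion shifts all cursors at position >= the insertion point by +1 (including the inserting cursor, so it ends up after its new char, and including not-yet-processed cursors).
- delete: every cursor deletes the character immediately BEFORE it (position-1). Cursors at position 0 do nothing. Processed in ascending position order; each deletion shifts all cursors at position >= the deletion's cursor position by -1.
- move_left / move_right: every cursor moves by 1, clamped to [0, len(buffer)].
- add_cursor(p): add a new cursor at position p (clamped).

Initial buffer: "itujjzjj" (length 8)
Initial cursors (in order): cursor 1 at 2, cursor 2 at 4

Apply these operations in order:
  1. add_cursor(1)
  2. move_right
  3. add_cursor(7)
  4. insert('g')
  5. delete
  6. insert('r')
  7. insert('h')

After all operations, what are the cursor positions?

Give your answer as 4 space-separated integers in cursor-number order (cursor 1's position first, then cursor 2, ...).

Answer: 7 11 4 15

Derivation:
After op 1 (add_cursor(1)): buffer="itujjzjj" (len 8), cursors c3@1 c1@2 c2@4, authorship ........
After op 2 (move_right): buffer="itujjzjj" (len 8), cursors c3@2 c1@3 c2@5, authorship ........
After op 3 (add_cursor(7)): buffer="itujjzjj" (len 8), cursors c3@2 c1@3 c2@5 c4@7, authorship ........
After op 4 (insert('g')): buffer="itgugjjgzjgj" (len 12), cursors c3@3 c1@5 c2@8 c4@11, authorship ..3.1..2..4.
After op 5 (delete): buffer="itujjzjj" (len 8), cursors c3@2 c1@3 c2@5 c4@7, authorship ........
After op 6 (insert('r')): buffer="itrurjjrzjrj" (len 12), cursors c3@3 c1@5 c2@8 c4@11, authorship ..3.1..2..4.
After op 7 (insert('h')): buffer="itrhurhjjrhzjrhj" (len 16), cursors c3@4 c1@7 c2@11 c4@15, authorship ..33.11..22..44.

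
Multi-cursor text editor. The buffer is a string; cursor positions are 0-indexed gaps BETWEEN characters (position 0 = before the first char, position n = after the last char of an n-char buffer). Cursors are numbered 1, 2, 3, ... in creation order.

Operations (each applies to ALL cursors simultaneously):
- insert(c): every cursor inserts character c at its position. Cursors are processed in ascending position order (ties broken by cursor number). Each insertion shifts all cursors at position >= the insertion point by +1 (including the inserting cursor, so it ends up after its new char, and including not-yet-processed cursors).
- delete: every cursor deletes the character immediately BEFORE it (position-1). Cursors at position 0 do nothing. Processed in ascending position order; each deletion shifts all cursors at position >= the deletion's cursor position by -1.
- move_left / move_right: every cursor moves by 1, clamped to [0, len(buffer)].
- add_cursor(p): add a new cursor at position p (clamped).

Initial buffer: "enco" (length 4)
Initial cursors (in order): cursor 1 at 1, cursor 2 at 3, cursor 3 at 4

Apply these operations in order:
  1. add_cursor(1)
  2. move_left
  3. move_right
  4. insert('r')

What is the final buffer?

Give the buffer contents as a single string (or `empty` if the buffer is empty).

Answer: errncror

Derivation:
After op 1 (add_cursor(1)): buffer="enco" (len 4), cursors c1@1 c4@1 c2@3 c3@4, authorship ....
After op 2 (move_left): buffer="enco" (len 4), cursors c1@0 c4@0 c2@2 c3@3, authorship ....
After op 3 (move_right): buffer="enco" (len 4), cursors c1@1 c4@1 c2@3 c3@4, authorship ....
After op 4 (insert('r')): buffer="errncror" (len 8), cursors c1@3 c4@3 c2@6 c3@8, authorship .14..2.3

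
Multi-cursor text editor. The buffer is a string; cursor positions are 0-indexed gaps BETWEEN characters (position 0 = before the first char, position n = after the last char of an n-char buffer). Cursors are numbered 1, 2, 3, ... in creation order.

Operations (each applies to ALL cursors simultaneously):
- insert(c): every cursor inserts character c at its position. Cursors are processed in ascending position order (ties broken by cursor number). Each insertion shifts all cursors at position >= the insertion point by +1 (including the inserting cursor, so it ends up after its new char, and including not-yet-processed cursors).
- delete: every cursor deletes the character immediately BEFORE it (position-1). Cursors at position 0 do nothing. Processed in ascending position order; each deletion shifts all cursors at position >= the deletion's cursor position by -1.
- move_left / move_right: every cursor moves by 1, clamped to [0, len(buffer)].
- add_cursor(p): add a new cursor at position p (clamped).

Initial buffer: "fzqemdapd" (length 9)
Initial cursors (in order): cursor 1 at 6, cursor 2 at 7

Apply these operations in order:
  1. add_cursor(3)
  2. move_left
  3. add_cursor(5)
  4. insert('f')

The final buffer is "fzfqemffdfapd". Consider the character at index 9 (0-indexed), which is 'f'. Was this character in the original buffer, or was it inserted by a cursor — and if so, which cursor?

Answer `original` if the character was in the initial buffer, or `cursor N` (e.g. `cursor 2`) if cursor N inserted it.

Answer: cursor 2

Derivation:
After op 1 (add_cursor(3)): buffer="fzqemdapd" (len 9), cursors c3@3 c1@6 c2@7, authorship .........
After op 2 (move_left): buffer="fzqemdapd" (len 9), cursors c3@2 c1@5 c2@6, authorship .........
After op 3 (add_cursor(5)): buffer="fzqemdapd" (len 9), cursors c3@2 c1@5 c4@5 c2@6, authorship .........
After op 4 (insert('f')): buffer="fzfqemffdfapd" (len 13), cursors c3@3 c1@8 c4@8 c2@10, authorship ..3...14.2...
Authorship (.=original, N=cursor N): . . 3 . . . 1 4 . 2 . . .
Index 9: author = 2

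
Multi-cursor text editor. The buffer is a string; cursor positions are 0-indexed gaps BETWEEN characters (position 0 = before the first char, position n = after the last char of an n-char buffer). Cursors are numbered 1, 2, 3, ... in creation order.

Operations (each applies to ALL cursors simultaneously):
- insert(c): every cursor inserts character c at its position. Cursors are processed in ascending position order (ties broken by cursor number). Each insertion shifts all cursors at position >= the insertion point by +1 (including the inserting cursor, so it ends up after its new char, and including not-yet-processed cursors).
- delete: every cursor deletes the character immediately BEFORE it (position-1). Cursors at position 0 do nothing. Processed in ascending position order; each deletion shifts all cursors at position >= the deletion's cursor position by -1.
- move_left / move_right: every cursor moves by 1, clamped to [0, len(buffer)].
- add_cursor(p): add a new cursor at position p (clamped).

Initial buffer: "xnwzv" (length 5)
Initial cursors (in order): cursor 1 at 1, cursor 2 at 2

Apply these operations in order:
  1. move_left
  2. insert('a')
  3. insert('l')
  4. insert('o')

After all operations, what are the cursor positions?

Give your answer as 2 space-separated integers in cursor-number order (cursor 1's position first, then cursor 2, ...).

After op 1 (move_left): buffer="xnwzv" (len 5), cursors c1@0 c2@1, authorship .....
After op 2 (insert('a')): buffer="axanwzv" (len 7), cursors c1@1 c2@3, authorship 1.2....
After op 3 (insert('l')): buffer="alxalnwzv" (len 9), cursors c1@2 c2@5, authorship 11.22....
After op 4 (insert('o')): buffer="aloxalonwzv" (len 11), cursors c1@3 c2@7, authorship 111.222....

Answer: 3 7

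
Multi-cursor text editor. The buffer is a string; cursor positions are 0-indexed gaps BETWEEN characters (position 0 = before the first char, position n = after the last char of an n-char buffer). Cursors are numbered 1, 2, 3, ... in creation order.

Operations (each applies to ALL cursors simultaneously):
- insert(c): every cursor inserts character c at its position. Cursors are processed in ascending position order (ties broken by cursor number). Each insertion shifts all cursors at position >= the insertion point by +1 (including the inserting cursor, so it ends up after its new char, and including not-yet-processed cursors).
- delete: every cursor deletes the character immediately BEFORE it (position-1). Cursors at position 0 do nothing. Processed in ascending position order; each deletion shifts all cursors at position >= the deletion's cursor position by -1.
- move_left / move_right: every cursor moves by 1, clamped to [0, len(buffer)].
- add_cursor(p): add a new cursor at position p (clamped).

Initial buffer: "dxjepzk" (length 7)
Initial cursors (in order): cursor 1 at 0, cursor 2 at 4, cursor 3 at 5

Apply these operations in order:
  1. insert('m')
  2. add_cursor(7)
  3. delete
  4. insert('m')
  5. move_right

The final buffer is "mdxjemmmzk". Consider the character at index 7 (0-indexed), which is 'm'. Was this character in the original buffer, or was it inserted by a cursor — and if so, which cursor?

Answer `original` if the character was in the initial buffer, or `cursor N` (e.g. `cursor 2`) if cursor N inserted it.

Answer: cursor 4

Derivation:
After op 1 (insert('m')): buffer="mdxjempmzk" (len 10), cursors c1@1 c2@6 c3@8, authorship 1....2.3..
After op 2 (add_cursor(7)): buffer="mdxjempmzk" (len 10), cursors c1@1 c2@6 c4@7 c3@8, authorship 1....2.3..
After op 3 (delete): buffer="dxjezk" (len 6), cursors c1@0 c2@4 c3@4 c4@4, authorship ......
After op 4 (insert('m')): buffer="mdxjemmmzk" (len 10), cursors c1@1 c2@8 c3@8 c4@8, authorship 1....234..
After op 5 (move_right): buffer="mdxjemmmzk" (len 10), cursors c1@2 c2@9 c3@9 c4@9, authorship 1....234..
Authorship (.=original, N=cursor N): 1 . . . . 2 3 4 . .
Index 7: author = 4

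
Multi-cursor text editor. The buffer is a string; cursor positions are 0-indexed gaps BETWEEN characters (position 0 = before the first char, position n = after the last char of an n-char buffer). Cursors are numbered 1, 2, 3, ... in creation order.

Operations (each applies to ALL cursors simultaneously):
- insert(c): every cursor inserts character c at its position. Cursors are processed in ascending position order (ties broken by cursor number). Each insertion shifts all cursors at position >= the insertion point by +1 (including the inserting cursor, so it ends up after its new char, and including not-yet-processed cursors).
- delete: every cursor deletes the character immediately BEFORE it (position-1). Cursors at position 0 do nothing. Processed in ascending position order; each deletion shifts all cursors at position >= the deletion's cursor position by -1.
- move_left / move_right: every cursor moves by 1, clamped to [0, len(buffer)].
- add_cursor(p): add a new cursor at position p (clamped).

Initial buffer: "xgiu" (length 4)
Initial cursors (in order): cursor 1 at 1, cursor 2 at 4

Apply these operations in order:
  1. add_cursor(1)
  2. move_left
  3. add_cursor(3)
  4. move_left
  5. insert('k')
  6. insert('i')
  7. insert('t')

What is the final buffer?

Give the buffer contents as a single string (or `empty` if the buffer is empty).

Answer: kkiittxgkkiittiu

Derivation:
After op 1 (add_cursor(1)): buffer="xgiu" (len 4), cursors c1@1 c3@1 c2@4, authorship ....
After op 2 (move_left): buffer="xgiu" (len 4), cursors c1@0 c3@0 c2@3, authorship ....
After op 3 (add_cursor(3)): buffer="xgiu" (len 4), cursors c1@0 c3@0 c2@3 c4@3, authorship ....
After op 4 (move_left): buffer="xgiu" (len 4), cursors c1@0 c3@0 c2@2 c4@2, authorship ....
After op 5 (insert('k')): buffer="kkxgkkiu" (len 8), cursors c1@2 c3@2 c2@6 c4@6, authorship 13..24..
After op 6 (insert('i')): buffer="kkiixgkkiiiu" (len 12), cursors c1@4 c3@4 c2@10 c4@10, authorship 1313..2424..
After op 7 (insert('t')): buffer="kkiittxgkkiittiu" (len 16), cursors c1@6 c3@6 c2@14 c4@14, authorship 131313..242424..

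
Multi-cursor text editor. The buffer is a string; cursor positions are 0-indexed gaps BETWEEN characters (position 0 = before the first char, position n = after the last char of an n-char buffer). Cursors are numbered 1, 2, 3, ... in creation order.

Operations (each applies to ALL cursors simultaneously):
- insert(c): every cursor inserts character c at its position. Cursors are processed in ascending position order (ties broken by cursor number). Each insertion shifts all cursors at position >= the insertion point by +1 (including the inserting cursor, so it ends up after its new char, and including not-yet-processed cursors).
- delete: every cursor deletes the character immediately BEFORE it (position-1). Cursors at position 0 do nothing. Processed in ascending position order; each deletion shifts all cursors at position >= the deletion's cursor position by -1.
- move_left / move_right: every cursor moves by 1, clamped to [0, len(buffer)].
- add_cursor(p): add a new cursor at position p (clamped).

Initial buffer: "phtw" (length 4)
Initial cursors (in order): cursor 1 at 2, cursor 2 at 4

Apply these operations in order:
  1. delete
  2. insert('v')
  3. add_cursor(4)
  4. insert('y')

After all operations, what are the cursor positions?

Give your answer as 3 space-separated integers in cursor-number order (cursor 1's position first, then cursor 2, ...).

After op 1 (delete): buffer="pt" (len 2), cursors c1@1 c2@2, authorship ..
After op 2 (insert('v')): buffer="pvtv" (len 4), cursors c1@2 c2@4, authorship .1.2
After op 3 (add_cursor(4)): buffer="pvtv" (len 4), cursors c1@2 c2@4 c3@4, authorship .1.2
After op 4 (insert('y')): buffer="pvytvyy" (len 7), cursors c1@3 c2@7 c3@7, authorship .11.223

Answer: 3 7 7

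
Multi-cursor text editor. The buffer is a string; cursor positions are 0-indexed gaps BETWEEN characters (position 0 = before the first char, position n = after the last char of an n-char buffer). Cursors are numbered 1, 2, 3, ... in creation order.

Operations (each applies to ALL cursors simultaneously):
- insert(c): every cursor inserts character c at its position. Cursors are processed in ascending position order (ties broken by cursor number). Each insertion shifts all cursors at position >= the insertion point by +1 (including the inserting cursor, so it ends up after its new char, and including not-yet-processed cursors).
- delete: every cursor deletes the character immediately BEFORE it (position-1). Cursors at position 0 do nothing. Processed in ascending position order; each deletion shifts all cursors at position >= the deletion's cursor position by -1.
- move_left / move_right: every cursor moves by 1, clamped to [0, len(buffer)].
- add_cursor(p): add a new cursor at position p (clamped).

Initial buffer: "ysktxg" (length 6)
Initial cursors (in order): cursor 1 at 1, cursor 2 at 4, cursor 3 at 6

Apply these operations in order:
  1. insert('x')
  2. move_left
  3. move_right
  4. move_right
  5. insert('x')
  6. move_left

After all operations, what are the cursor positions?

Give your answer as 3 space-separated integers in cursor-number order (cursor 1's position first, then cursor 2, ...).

Answer: 3 8 11

Derivation:
After op 1 (insert('x')): buffer="yxsktxxgx" (len 9), cursors c1@2 c2@6 c3@9, authorship .1...2..3
After op 2 (move_left): buffer="yxsktxxgx" (len 9), cursors c1@1 c2@5 c3@8, authorship .1...2..3
After op 3 (move_right): buffer="yxsktxxgx" (len 9), cursors c1@2 c2@6 c3@9, authorship .1...2..3
After op 4 (move_right): buffer="yxsktxxgx" (len 9), cursors c1@3 c2@7 c3@9, authorship .1...2..3
After op 5 (insert('x')): buffer="yxsxktxxxgxx" (len 12), cursors c1@4 c2@9 c3@12, authorship .1.1..2.2.33
After op 6 (move_left): buffer="yxsxktxxxgxx" (len 12), cursors c1@3 c2@8 c3@11, authorship .1.1..2.2.33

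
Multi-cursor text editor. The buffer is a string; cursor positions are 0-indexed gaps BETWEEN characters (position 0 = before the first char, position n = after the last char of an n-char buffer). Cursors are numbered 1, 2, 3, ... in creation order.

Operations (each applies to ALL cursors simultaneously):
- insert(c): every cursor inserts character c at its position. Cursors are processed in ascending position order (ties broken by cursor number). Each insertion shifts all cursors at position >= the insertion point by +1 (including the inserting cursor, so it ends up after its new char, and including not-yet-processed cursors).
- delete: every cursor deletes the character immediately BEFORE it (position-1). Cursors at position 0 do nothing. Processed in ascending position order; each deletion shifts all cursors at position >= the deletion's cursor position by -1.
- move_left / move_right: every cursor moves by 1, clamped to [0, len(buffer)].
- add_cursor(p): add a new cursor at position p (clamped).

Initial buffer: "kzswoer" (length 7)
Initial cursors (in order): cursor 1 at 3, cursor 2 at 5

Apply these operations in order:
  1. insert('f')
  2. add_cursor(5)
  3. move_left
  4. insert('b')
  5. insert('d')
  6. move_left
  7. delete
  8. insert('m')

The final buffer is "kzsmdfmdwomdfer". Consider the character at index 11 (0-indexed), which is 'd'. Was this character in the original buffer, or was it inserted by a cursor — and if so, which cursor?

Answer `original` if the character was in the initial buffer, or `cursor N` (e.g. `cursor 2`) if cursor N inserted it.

Answer: cursor 2

Derivation:
After op 1 (insert('f')): buffer="kzsfwofer" (len 9), cursors c1@4 c2@7, authorship ...1..2..
After op 2 (add_cursor(5)): buffer="kzsfwofer" (len 9), cursors c1@4 c3@5 c2@7, authorship ...1..2..
After op 3 (move_left): buffer="kzsfwofer" (len 9), cursors c1@3 c3@4 c2@6, authorship ...1..2..
After op 4 (insert('b')): buffer="kzsbfbwobfer" (len 12), cursors c1@4 c3@6 c2@9, authorship ...113..22..
After op 5 (insert('d')): buffer="kzsbdfbdwobdfer" (len 15), cursors c1@5 c3@8 c2@12, authorship ...11133..222..
After op 6 (move_left): buffer="kzsbdfbdwobdfer" (len 15), cursors c1@4 c3@7 c2@11, authorship ...11133..222..
After op 7 (delete): buffer="kzsdfdwodfer" (len 12), cursors c1@3 c3@5 c2@8, authorship ...113..22..
After op 8 (insert('m')): buffer="kzsmdfmdwomdfer" (len 15), cursors c1@4 c3@7 c2@11, authorship ...11133..222..
Authorship (.=original, N=cursor N): . . . 1 1 1 3 3 . . 2 2 2 . .
Index 11: author = 2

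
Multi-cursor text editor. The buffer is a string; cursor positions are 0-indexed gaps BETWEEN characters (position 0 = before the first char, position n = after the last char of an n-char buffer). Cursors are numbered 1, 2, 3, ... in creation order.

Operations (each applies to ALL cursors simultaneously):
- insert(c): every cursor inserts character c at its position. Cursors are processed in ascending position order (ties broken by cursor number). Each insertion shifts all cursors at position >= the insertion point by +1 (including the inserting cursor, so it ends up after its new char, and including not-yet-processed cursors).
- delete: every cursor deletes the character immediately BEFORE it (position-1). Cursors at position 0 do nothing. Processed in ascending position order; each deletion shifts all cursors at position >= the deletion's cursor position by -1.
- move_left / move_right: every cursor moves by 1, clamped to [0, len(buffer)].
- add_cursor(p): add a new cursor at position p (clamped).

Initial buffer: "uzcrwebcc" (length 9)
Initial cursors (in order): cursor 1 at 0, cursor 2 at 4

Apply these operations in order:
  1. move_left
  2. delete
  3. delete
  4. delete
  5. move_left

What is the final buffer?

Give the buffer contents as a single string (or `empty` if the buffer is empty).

After op 1 (move_left): buffer="uzcrwebcc" (len 9), cursors c1@0 c2@3, authorship .........
After op 2 (delete): buffer="uzrwebcc" (len 8), cursors c1@0 c2@2, authorship ........
After op 3 (delete): buffer="urwebcc" (len 7), cursors c1@0 c2@1, authorship .......
After op 4 (delete): buffer="rwebcc" (len 6), cursors c1@0 c2@0, authorship ......
After op 5 (move_left): buffer="rwebcc" (len 6), cursors c1@0 c2@0, authorship ......

Answer: rwebcc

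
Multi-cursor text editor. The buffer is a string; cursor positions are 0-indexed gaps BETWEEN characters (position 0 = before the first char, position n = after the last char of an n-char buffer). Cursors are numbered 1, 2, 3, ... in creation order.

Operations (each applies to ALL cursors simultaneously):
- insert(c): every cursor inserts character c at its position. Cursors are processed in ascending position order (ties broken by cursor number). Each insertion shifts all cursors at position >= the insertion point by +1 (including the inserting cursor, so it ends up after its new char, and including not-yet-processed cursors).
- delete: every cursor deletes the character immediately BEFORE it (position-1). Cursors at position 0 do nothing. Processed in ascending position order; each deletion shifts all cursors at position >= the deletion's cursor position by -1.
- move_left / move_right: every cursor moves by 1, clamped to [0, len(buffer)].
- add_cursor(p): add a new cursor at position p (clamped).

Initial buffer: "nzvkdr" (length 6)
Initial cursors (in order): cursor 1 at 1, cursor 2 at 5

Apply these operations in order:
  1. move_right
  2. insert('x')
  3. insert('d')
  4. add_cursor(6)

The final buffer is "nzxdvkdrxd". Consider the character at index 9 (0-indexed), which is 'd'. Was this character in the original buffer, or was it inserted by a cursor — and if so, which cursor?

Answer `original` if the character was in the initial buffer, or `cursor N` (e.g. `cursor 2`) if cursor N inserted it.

Answer: cursor 2

Derivation:
After op 1 (move_right): buffer="nzvkdr" (len 6), cursors c1@2 c2@6, authorship ......
After op 2 (insert('x')): buffer="nzxvkdrx" (len 8), cursors c1@3 c2@8, authorship ..1....2
After op 3 (insert('d')): buffer="nzxdvkdrxd" (len 10), cursors c1@4 c2@10, authorship ..11....22
After op 4 (add_cursor(6)): buffer="nzxdvkdrxd" (len 10), cursors c1@4 c3@6 c2@10, authorship ..11....22
Authorship (.=original, N=cursor N): . . 1 1 . . . . 2 2
Index 9: author = 2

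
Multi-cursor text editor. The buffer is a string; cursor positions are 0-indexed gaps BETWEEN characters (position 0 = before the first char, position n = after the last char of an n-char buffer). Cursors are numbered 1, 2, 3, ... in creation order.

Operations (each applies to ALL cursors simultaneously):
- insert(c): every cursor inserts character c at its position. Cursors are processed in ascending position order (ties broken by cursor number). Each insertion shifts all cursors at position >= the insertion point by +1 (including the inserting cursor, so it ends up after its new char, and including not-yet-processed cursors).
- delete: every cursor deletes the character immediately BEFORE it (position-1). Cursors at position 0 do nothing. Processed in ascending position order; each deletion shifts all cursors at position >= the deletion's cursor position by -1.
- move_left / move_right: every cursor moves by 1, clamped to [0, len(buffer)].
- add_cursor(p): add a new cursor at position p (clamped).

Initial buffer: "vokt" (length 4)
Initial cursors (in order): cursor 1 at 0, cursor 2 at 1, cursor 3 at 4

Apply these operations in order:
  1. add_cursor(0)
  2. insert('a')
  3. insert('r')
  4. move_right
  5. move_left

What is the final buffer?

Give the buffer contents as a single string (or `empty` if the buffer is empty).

Answer: aarrvaroktar

Derivation:
After op 1 (add_cursor(0)): buffer="vokt" (len 4), cursors c1@0 c4@0 c2@1 c3@4, authorship ....
After op 2 (insert('a')): buffer="aavaokta" (len 8), cursors c1@2 c4@2 c2@4 c3@8, authorship 14.2...3
After op 3 (insert('r')): buffer="aarrvaroktar" (len 12), cursors c1@4 c4@4 c2@7 c3@12, authorship 1414.22...33
After op 4 (move_right): buffer="aarrvaroktar" (len 12), cursors c1@5 c4@5 c2@8 c3@12, authorship 1414.22...33
After op 5 (move_left): buffer="aarrvaroktar" (len 12), cursors c1@4 c4@4 c2@7 c3@11, authorship 1414.22...33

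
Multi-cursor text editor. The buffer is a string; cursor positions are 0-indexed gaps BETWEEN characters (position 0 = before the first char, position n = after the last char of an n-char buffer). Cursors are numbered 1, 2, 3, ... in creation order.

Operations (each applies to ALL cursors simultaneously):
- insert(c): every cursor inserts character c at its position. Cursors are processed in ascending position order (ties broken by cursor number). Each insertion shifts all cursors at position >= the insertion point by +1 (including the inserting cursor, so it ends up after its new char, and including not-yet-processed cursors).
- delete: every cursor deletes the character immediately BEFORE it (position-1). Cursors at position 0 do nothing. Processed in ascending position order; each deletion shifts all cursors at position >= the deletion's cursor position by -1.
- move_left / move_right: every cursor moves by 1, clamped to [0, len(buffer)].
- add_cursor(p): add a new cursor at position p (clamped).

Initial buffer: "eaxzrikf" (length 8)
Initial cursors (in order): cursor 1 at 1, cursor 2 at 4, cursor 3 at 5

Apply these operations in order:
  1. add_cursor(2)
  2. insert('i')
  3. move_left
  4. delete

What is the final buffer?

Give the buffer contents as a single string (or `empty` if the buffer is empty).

Answer: iixiiikf

Derivation:
After op 1 (add_cursor(2)): buffer="eaxzrikf" (len 8), cursors c1@1 c4@2 c2@4 c3@5, authorship ........
After op 2 (insert('i')): buffer="eiaixziriikf" (len 12), cursors c1@2 c4@4 c2@7 c3@9, authorship .1.4..2.3...
After op 3 (move_left): buffer="eiaixziriikf" (len 12), cursors c1@1 c4@3 c2@6 c3@8, authorship .1.4..2.3...
After op 4 (delete): buffer="iixiiikf" (len 8), cursors c1@0 c4@1 c2@3 c3@4, authorship 14.23...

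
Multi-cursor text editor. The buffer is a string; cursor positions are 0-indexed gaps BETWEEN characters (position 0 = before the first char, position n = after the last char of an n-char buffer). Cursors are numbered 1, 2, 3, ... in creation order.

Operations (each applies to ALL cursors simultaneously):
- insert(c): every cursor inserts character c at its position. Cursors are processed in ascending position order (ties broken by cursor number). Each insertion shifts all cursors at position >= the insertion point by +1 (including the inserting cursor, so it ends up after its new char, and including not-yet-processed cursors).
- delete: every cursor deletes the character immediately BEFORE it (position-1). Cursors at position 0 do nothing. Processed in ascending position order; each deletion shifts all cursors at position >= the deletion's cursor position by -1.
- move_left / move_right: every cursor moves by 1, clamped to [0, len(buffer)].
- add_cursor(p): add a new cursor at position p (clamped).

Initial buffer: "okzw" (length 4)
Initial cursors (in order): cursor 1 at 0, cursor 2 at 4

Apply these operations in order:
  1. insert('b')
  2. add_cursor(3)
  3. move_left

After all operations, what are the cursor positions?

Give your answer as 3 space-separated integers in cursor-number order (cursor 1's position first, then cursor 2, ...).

Answer: 0 5 2

Derivation:
After op 1 (insert('b')): buffer="bokzwb" (len 6), cursors c1@1 c2@6, authorship 1....2
After op 2 (add_cursor(3)): buffer="bokzwb" (len 6), cursors c1@1 c3@3 c2@6, authorship 1....2
After op 3 (move_left): buffer="bokzwb" (len 6), cursors c1@0 c3@2 c2@5, authorship 1....2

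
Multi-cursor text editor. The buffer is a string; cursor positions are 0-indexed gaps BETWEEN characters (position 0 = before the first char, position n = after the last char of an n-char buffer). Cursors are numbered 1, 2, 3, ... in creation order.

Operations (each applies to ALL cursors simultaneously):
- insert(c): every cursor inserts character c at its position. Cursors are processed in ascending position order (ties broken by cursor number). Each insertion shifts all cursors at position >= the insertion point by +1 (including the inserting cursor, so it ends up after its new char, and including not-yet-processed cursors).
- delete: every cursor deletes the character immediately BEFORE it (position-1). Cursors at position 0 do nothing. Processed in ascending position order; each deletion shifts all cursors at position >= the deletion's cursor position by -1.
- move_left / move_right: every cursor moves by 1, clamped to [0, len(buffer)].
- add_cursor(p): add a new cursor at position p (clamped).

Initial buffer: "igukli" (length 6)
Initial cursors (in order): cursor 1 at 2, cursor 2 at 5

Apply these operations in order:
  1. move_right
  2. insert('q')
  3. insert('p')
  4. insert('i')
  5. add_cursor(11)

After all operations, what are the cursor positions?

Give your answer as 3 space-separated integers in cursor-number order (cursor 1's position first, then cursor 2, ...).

After op 1 (move_right): buffer="igukli" (len 6), cursors c1@3 c2@6, authorship ......
After op 2 (insert('q')): buffer="iguqkliq" (len 8), cursors c1@4 c2@8, authorship ...1...2
After op 3 (insert('p')): buffer="iguqpkliqp" (len 10), cursors c1@5 c2@10, authorship ...11...22
After op 4 (insert('i')): buffer="iguqpikliqpi" (len 12), cursors c1@6 c2@12, authorship ...111...222
After op 5 (add_cursor(11)): buffer="iguqpikliqpi" (len 12), cursors c1@6 c3@11 c2@12, authorship ...111...222

Answer: 6 12 11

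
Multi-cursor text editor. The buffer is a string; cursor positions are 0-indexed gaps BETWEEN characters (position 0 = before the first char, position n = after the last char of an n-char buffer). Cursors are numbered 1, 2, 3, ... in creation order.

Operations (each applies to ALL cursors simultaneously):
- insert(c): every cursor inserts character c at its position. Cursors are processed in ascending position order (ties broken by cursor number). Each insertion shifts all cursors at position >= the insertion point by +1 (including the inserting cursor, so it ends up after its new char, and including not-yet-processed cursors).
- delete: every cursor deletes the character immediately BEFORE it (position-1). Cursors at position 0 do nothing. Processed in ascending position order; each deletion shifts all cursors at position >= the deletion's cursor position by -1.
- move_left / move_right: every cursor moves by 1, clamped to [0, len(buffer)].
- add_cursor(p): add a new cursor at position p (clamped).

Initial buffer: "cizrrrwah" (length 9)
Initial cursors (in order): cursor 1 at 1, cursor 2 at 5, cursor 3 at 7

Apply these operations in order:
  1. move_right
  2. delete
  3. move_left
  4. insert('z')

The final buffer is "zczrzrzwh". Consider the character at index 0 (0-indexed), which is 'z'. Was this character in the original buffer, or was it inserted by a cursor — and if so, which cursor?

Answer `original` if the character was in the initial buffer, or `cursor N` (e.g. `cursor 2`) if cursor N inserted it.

Answer: cursor 1

Derivation:
After op 1 (move_right): buffer="cizrrrwah" (len 9), cursors c1@2 c2@6 c3@8, authorship .........
After op 2 (delete): buffer="czrrwh" (len 6), cursors c1@1 c2@4 c3@5, authorship ......
After op 3 (move_left): buffer="czrrwh" (len 6), cursors c1@0 c2@3 c3@4, authorship ......
After op 4 (insert('z')): buffer="zczrzrzwh" (len 9), cursors c1@1 c2@5 c3@7, authorship 1...2.3..
Authorship (.=original, N=cursor N): 1 . . . 2 . 3 . .
Index 0: author = 1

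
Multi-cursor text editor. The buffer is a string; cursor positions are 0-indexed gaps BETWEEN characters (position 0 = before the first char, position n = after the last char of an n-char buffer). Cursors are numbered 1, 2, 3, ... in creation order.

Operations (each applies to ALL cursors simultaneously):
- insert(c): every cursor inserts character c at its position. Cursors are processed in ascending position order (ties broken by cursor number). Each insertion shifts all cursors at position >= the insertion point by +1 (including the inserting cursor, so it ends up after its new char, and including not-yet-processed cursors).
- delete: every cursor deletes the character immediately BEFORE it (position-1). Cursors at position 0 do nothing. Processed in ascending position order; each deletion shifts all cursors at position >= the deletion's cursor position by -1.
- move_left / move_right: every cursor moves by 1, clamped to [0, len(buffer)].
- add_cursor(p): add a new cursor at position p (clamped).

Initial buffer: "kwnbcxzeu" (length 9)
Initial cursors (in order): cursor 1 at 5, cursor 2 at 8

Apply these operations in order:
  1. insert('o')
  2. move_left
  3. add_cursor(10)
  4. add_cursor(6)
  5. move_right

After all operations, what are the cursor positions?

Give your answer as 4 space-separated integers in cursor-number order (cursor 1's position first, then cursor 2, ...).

Answer: 6 10 11 7

Derivation:
After op 1 (insert('o')): buffer="kwnbcoxzeou" (len 11), cursors c1@6 c2@10, authorship .....1...2.
After op 2 (move_left): buffer="kwnbcoxzeou" (len 11), cursors c1@5 c2@9, authorship .....1...2.
After op 3 (add_cursor(10)): buffer="kwnbcoxzeou" (len 11), cursors c1@5 c2@9 c3@10, authorship .....1...2.
After op 4 (add_cursor(6)): buffer="kwnbcoxzeou" (len 11), cursors c1@5 c4@6 c2@9 c3@10, authorship .....1...2.
After op 5 (move_right): buffer="kwnbcoxzeou" (len 11), cursors c1@6 c4@7 c2@10 c3@11, authorship .....1...2.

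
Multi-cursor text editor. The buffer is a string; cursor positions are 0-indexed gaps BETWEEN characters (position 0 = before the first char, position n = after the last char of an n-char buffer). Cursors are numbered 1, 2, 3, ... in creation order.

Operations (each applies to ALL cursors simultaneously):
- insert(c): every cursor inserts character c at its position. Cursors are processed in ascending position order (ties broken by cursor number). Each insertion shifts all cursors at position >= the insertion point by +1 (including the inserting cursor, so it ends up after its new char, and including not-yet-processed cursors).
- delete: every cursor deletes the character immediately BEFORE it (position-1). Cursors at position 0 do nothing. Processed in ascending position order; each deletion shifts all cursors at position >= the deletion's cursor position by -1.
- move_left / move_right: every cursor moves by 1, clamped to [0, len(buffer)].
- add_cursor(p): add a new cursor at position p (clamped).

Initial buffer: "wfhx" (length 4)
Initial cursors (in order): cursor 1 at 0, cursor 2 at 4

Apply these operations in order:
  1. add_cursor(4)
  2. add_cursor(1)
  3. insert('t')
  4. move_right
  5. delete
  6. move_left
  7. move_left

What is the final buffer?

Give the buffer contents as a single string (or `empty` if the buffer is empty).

After op 1 (add_cursor(4)): buffer="wfhx" (len 4), cursors c1@0 c2@4 c3@4, authorship ....
After op 2 (add_cursor(1)): buffer="wfhx" (len 4), cursors c1@0 c4@1 c2@4 c3@4, authorship ....
After op 3 (insert('t')): buffer="twtfhxtt" (len 8), cursors c1@1 c4@3 c2@8 c3@8, authorship 1.4...23
After op 4 (move_right): buffer="twtfhxtt" (len 8), cursors c1@2 c4@4 c2@8 c3@8, authorship 1.4...23
After op 5 (delete): buffer="tthx" (len 4), cursors c1@1 c4@2 c2@4 c3@4, authorship 14..
After op 6 (move_left): buffer="tthx" (len 4), cursors c1@0 c4@1 c2@3 c3@3, authorship 14..
After op 7 (move_left): buffer="tthx" (len 4), cursors c1@0 c4@0 c2@2 c3@2, authorship 14..

Answer: tthx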